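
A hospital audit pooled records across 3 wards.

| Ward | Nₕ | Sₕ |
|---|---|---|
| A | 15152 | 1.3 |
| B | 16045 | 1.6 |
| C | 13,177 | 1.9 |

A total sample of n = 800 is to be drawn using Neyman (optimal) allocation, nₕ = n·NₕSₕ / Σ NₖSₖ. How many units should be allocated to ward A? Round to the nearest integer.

224

A: NₕSₕ = 15152·1.3 = 19697.6
B: NₕSₕ = 16045·1.6 = 25672
C: NₕSₕ = 13177·1.9 = 25036.3
Σ NₕSₕ = 70405.9.
n_A = 800·19697.6/70405.9 = 223.818... → 224.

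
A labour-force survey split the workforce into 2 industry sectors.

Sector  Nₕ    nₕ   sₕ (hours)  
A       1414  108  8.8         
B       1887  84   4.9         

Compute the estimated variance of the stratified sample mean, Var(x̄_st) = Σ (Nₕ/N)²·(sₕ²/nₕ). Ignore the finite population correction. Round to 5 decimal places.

0.22497

N = 3301; Wₕ = Nₕ/N.
sector A: (1414/3301)²·8.8²/108 = 0.13156772
sector B: (1887/3301)²·4.9²/84 = 0.09340403
Sum = 0.22497176 → 0.22497.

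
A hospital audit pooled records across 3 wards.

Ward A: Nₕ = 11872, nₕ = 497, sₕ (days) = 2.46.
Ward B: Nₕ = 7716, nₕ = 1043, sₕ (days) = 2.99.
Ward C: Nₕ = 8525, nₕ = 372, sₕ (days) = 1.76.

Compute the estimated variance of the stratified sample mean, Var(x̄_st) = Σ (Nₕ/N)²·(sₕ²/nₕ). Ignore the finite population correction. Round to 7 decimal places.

N = 28113. Term for each stratum: Wₕ²sₕ²/nₕ.
Var(x̄_st) = 0.0021714369 + 0.0006456960 + 0.0007656967 = 0.0035828297 → 0.0035828.

0.0035828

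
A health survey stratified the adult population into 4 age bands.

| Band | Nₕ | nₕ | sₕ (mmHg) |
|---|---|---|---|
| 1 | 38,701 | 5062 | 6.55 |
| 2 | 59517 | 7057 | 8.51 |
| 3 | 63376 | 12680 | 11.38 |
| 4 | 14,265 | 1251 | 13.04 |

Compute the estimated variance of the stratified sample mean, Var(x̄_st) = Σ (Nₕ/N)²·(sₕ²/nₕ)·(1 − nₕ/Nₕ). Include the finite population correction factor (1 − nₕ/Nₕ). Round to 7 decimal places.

0.0032698

N = 175859. Term for each stratum: Wₕ²sₕ²/nₕ·(1−nₕ/Nₕ).
Var(x̄_st) = 0.0003567767 + 0.0010360462 + 0.0010610469 + 0.0008159269 = 0.0032697968 → 0.0032698.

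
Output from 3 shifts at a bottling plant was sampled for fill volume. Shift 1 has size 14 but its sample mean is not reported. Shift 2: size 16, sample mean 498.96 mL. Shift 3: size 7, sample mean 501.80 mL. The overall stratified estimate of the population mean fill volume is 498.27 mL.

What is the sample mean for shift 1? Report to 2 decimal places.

N = 14 + 16 + 7 = 37.
Overall total = μ·N = 498.27·37 = 18435.99.
Subtract the known strata: 16·498.96 + 7·501.80 = 11495.96.
Remaining total for shift 1: 18435.99 − 11495.96 = 6940.03.
Divide by its size: 6940.03 / 14 = 495.7164... → 495.72.

495.72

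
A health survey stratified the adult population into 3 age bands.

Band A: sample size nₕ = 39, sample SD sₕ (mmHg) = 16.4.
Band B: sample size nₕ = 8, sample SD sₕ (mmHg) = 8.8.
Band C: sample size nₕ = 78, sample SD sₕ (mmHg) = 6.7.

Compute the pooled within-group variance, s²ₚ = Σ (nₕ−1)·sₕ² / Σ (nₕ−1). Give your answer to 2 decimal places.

116.55

Degrees of freedom: 38 + 7 + 77 = 122.
Σ(nₕ−1)sₕ² = 38·268.96 + 7·77.44 + 77·44.89 = 14219.09.
s²ₚ = 14219.09 / 122 = 116.5499... → 116.55.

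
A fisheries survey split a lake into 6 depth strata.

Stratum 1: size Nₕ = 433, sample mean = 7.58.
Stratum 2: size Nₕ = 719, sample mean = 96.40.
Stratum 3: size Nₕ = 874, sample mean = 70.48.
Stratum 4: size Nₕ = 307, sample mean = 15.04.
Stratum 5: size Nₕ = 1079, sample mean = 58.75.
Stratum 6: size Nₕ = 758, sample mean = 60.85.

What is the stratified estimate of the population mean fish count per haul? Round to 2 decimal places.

x̄_st = (Σ Nₕx̄ₕ) / (Σ Nₕ) = (433·7.58 + 719·96.40 + 874·70.48 + 307·15.04 + 1079·58.75 + 758·60.85) / 4170
= 248326.09 / 4170 = 59.5506... → 59.55.

59.55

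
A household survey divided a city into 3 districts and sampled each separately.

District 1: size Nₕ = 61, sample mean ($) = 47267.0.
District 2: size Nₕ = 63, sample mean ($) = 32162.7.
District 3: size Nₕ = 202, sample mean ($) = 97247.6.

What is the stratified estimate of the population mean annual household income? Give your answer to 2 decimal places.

N = 326; weights Wₕ = Nₕ/N = (0.1871, 0.1933, 0.6196).
x̄_st = Σ Wₕ·x̄ₕ = 0.1871·47267.0 + 0.1933·32162.7 + 0.6196·97247.6 ≈ 75317.6451...
→ 75317.65.

75317.65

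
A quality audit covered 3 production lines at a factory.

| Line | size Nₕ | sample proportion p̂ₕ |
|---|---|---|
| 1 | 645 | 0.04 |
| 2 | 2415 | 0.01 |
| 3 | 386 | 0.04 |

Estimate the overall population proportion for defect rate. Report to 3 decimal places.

0.019

Wₕ = Nₕ/N with N = 3446: 0.1872, 0.7008, 0.1120.
p̂_st = 0.1872·0.04 + 0.7008·0.01 + 0.1120·0.04 ≈ 0.01898... → 0.019.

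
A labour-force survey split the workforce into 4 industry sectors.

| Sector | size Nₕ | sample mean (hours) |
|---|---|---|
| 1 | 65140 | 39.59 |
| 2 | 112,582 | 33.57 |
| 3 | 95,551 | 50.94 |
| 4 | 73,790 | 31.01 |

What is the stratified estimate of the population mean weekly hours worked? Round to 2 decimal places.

38.94

x̄_st = (Σ Nₕx̄ₕ) / (Σ Nₕ) = (65140·39.59 + 112582·33.57 + 95551·50.94 + 73790·31.01) / 347063
= 13513866.18 / 347063 = 38.9378... → 38.94.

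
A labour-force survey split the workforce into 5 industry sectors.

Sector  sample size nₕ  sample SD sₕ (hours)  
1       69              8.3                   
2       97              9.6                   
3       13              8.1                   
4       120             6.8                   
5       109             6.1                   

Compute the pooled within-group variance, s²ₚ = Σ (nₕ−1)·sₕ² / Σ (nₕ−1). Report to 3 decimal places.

59.157

Degrees of freedom: 68 + 96 + 12 + 119 + 108 = 403.
Σ(nₕ−1)sₕ² = 68·68.89 + 96·92.16 + 12·65.61 + 119·46.24 + 108·37.21 = 23840.44.
s²ₚ = 23840.44 / 403 = 59.15742... → 59.157.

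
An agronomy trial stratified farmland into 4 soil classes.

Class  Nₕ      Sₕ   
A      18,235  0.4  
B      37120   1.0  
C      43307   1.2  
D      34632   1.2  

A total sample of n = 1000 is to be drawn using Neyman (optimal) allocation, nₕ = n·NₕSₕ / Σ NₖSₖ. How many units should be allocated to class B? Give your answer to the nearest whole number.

269

A: NₕSₕ = 18235·0.4 = 7294
B: NₕSₕ = 37120·1.0 = 37120
C: NₕSₕ = 43307·1.2 = 51968.4
D: NₕSₕ = 34632·1.2 = 41558.4
Σ NₕSₕ = 137940.8.
n_B = 1000·37120/137940.8 = 269.101... → 269.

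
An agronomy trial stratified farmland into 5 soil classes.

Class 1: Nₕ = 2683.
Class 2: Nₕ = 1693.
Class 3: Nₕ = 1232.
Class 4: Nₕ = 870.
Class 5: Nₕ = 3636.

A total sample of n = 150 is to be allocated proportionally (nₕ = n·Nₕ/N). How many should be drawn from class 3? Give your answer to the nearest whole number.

Share of class 3 = 1232/10114 = 0.12181.
Allocate 150 × 0.12181 = 18.272... → 18.

18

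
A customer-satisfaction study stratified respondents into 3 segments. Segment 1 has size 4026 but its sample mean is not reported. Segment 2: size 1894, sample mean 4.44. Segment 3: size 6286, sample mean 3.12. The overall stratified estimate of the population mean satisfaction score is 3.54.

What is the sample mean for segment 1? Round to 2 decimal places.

3.77

N = 4026 + 1894 + 6286 = 12206.
Overall total = μ·N = 3.54·12206 = 43209.24.
Subtract the known strata: 1894·4.44 + 6286·3.12 = 28021.68.
Remaining total for segment 1: 43209.24 − 28021.68 = 15187.56.
Divide by its size: 15187.56 / 4026 = 3.7724... → 3.77.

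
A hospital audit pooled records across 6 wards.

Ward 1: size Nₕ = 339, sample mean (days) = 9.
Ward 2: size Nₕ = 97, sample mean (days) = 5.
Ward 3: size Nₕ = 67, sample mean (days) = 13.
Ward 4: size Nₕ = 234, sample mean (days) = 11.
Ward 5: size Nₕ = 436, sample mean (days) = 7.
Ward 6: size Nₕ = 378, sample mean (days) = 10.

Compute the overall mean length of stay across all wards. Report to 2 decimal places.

N = 1551; weights Wₕ = Nₕ/N = (0.2186, 0.0625, 0.0432, 0.1509, 0.2811, 0.2437).
x̄_st = Σ Wₕ·x̄ₕ = 0.2186·9 + 0.0625·5 + 0.0432·13 + 0.1509·11 + 0.2811·7 + 0.2437·10 ≈ 8.9059...
→ 8.91.

8.91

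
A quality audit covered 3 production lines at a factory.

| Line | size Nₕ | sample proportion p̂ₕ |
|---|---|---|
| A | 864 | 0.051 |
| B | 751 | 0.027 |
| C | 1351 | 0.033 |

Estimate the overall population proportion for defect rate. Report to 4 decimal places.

0.0367

N = 864 + 751 + 1351 = 2966.
Overall proportion = Σ (Nₕ/N)·p̂ₕ.
Σ Nₕp̂ₕ = 44.064 + 20.277 + 44.583 = 108.924.
108.924 / 2966 = 0.036724... → 0.0367.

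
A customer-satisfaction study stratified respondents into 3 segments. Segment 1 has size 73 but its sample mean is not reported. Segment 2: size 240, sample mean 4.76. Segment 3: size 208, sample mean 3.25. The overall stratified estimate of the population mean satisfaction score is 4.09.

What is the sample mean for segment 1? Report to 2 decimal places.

4.28

Σ Nₕx̄ₕ = N·μ, so 73·x̄_1 = 521·4.09 − (240·4.76 + 208·3.25).
= 2130.89 − 1818.4 = 312.49.
x̄_1 = 312.49 / 73 = 4.2807... → 4.28.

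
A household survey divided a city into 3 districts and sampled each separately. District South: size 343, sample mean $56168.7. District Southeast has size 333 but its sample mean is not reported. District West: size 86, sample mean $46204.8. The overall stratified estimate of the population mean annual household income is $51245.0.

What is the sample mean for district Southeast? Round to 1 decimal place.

N = 343 + 333 + 86 = 762.
Overall total = μ·N = 51245.0·762 = 39048690.
Subtract the known strata: 343·56168.7 + 86·46204.8 = 23239476.9.
Remaining total for district Southeast: 39048690 − 23239476.9 = 15809213.1.
Divide by its size: 15809213.1 / 333 = 47475.114... → 47475.1.

47475.1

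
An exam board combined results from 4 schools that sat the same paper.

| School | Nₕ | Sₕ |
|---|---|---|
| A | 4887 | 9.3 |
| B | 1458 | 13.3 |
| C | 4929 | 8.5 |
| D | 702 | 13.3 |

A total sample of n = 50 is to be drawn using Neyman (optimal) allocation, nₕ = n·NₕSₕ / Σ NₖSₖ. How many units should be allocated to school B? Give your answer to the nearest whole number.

8

Σ NₕSₕ = 4887·9.3 + 1458·13.3 + 4929·8.5 + 702·13.3 = 116073.6.
Share for B: 19391.4/116073.6 = 0.16706.
n_B = 50 × 0.16706 = 8.353... → 8.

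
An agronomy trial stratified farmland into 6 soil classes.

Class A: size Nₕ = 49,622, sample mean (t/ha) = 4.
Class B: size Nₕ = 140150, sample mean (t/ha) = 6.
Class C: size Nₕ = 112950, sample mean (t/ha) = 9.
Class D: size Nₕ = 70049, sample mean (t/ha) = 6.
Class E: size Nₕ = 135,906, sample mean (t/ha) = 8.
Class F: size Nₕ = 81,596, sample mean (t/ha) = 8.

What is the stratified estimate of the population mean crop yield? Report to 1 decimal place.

7.1

N = 49622 + 140150 + 112950 + 70049 + 135906 + 81596 = 590273.
Overall mean = Σ (Nₕ/N)·x̄ₕ — weight by population share, not a simple average.
Σ Nₕx̄ₕ = 49622·4 + 140150·6 + 112950·9 + 70049·6 + 135906·8 + 81596·8 = 198488 + 840900 + 1016550 + 420294 + 1087248 + 652768 = 4216248.
Divide by N: 4216248 / 590273 = 7.143... → 7.1.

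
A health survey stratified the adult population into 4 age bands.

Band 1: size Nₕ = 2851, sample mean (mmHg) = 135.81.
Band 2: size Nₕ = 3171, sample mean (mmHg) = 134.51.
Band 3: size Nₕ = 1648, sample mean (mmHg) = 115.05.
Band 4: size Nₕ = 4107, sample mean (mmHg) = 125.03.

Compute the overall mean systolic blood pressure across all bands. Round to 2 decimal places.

N = 2851 + 3171 + 1648 + 4107 = 11777.
Weight each subgroup mean by Nₕ/N and sum.
Σ Nₕx̄ₕ = 2851·135.81 + 3171·134.51 + 1648·115.05 + 4107·125.03 = 387194.31 + 426531.21 + 189602.4 + 513498.21 = 1516826.13.
Divide by N: 1516826.13 / 11777 = 128.7956... → 128.80.

128.80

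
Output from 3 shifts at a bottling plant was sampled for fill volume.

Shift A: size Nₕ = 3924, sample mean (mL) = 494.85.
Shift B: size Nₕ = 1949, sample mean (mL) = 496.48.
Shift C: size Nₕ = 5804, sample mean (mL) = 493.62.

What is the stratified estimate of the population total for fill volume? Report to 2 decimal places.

5774401.40

Population total = Σ Nₕ·x̄ₕ (each stratum's size times its mean).
3924·494.85 + 1949·496.48 + 5804·493.62 = 1941791.4 + 967639.52 + 2864970.48 = 5774401.40.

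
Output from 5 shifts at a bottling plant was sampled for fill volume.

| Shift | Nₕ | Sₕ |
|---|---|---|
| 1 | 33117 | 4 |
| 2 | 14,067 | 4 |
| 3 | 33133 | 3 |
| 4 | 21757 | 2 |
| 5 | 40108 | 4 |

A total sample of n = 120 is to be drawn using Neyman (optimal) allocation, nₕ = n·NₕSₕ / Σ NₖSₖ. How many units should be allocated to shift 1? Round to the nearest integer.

1: NₕSₕ = 33117·4 = 132468
2: NₕSₕ = 14067·4 = 56268
3: NₕSₕ = 33133·3 = 99399
4: NₕSₕ = 21757·2 = 43514
5: NₕSₕ = 40108·4 = 160432
Σ NₕSₕ = 492081.
n_1 = 120·132468/492081 = 32.304... → 32.

32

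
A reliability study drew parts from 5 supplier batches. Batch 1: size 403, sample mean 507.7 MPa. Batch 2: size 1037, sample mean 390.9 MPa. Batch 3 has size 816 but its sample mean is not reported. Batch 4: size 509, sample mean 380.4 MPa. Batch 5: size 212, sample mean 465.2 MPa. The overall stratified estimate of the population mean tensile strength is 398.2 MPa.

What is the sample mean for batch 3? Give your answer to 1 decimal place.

347.1

Σ Nₕx̄ₕ = N·μ, so 816·x̄_3 = 2977·398.2 − (403·507.7 + 1037·390.9 + 509·380.4 + 212·465.2).
= 1185441.4 − 902212.4 = 283229.
x̄_3 = 283229 / 816 = 347.094... → 347.1.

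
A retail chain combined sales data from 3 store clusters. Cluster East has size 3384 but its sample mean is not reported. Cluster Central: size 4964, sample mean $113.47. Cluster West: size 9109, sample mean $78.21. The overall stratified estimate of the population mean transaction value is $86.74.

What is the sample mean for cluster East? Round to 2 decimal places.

70.49

N = 3384 + 4964 + 9109 = 17457.
Overall total = μ·N = 86.74·17457 = 1514220.18.
Subtract the known strata: 4964·113.47 + 9109·78.21 = 1275679.97.
Remaining total for cluster East: 1514220.18 − 1275679.97 = 238540.21.
Divide by its size: 238540.21 / 3384 = 70.4906... → 70.49.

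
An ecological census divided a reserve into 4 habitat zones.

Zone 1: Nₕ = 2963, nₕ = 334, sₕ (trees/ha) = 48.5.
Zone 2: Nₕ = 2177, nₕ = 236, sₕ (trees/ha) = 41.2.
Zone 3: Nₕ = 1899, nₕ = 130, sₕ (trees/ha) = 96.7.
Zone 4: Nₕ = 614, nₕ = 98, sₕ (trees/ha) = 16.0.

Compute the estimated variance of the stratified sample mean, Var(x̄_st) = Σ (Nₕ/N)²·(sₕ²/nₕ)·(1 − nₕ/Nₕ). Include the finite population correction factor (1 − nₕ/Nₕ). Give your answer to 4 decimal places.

5.5955

N = 7653; Wₕ = Nₕ/N.
zone 1: (2963/7653)²·48.5²/334·(1 − 334/2963) = 0.9366899
zone 2: (2177/7653)²·41.2²/236·(1 − 236/2177) = 0.5189231
zone 3: (1899/7653)²·96.7²/130·(1 − 130/1899) = 4.1257126
zone 4: (614/7653)²·16.0²/98·(1 − 98/614) = 0.0141309
Sum = 5.5954563 → 5.5955.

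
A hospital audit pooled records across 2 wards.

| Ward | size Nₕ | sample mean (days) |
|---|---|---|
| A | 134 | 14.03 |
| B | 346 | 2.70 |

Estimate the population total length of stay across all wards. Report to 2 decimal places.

A: 134·14.03 = 1880.02
B: 346·2.70 = 934.2
τ̂ = Σ Nₕx̄ₕ = 2814.22.

2814.22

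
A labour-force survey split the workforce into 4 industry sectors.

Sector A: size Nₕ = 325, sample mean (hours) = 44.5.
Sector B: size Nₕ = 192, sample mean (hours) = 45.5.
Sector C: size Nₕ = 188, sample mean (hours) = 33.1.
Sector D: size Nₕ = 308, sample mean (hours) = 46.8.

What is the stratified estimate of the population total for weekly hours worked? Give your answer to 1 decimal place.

A: 325·44.5 = 14462.5
B: 192·45.5 = 8736
C: 188·33.1 = 6222.8
D: 308·46.8 = 14414.4
τ̂ = Σ Nₕx̄ₕ = 43835.7.

43835.7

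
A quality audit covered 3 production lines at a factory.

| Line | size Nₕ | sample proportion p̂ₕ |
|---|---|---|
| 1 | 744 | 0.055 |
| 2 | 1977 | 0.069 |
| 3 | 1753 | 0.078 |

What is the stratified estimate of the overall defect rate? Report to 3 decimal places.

0.070

N = 744 + 1977 + 1753 = 4474.
Overall proportion = Σ (Nₕ/N)·p̂ₕ.
Σ Nₕp̂ₕ = 40.92 + 136.413 + 136.734 = 314.067.
314.067 / 4474 = 0.07020... → 0.070.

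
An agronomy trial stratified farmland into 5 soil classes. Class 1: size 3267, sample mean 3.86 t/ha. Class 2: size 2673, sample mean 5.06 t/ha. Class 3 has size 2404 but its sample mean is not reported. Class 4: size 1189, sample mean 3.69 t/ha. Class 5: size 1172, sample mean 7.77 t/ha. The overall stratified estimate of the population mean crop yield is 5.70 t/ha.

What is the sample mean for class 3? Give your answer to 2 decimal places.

N = 3267 + 2673 + 2404 + 1189 + 1172 = 10705.
Overall total = μ·N = 5.70·10705 = 61018.5.
Subtract the known strata: 3267·3.86 + 2673·5.06 + 1189·3.69 + 1172·7.77 = 39629.85.
Remaining total for class 3: 61018.5 − 39629.85 = 21388.65.
Divide by its size: 21388.65 / 2404 = 8.8971... → 8.90.

8.90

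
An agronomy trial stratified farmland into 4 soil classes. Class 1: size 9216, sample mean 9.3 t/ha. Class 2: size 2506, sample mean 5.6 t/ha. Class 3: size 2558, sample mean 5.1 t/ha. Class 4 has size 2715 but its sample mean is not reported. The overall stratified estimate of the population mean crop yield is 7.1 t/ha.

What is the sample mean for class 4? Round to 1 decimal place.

2.9

Σ Nₕx̄ₕ = N·μ, so 2715·x̄_4 = 16995·7.1 − (9216·9.3 + 2506·5.6 + 2558·5.1).
= 120664.5 − 112788.2 = 7876.3.
x̄_4 = 7876.3 / 2715 = 2.901... → 2.9.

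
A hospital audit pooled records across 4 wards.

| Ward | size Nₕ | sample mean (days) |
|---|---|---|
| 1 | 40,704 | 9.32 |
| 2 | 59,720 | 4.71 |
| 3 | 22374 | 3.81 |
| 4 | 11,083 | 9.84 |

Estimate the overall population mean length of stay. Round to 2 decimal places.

6.39

N = 133881; weights Wₕ = Nₕ/N = (0.3040, 0.4461, 0.1671, 0.0828).
x̄_st = Σ Wₕ·x̄ₕ = 0.3040·9.32 + 0.4461·4.71 + 0.1671·3.81 + 0.0828·9.84 ≈ 6.3859...
→ 6.39.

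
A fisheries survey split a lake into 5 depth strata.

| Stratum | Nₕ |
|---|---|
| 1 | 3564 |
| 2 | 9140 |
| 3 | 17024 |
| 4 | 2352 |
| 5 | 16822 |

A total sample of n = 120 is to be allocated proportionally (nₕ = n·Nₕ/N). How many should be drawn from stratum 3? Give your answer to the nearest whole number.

42

Share of stratum 3 = 17024/48902 = 0.34812.
Allocate 120 × 0.34812 = 41.775... → 42.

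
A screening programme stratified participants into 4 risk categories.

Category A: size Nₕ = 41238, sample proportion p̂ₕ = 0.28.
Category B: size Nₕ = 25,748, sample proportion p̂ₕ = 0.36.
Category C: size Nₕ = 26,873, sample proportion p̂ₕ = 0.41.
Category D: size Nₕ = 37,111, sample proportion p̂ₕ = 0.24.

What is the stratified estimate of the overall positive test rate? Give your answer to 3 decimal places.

N = 41238 + 25748 + 26873 + 37111 = 130970.
Overall proportion = Σ (Nₕ/N)·p̂ₕ.
Σ Nₕp̂ₕ = 11546.64 + 9269.28 + 11017.93 + 8906.64 = 40740.49.
40740.49 / 130970 = 0.31107... → 0.311.

0.311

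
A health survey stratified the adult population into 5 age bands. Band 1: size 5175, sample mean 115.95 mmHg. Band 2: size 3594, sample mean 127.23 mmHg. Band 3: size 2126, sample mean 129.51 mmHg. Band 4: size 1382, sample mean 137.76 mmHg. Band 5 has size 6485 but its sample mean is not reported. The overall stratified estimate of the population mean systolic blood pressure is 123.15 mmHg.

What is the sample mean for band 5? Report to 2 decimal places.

N = 5175 + 3594 + 2126 + 1382 + 6485 = 18762.
Overall total = μ·N = 123.15·18762 = 2310540.3.
Subtract the known strata: 5175·115.95 + 3594·127.23 + 2126·129.51 + 1382·137.76 = 1523028.45.
Remaining total for band 5: 2310540.3 − 1523028.45 = 787511.85.
Divide by its size: 787511.85 / 6485 = 121.4359... → 121.44.

121.44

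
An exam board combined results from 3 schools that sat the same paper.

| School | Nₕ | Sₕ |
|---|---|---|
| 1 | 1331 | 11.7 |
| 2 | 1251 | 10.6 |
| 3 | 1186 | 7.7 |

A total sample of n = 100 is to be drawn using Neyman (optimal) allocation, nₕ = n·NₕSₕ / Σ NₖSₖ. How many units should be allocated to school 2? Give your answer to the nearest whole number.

35

1: NₕSₕ = 1331·11.7 = 15572.7
2: NₕSₕ = 1251·10.6 = 13260.6
3: NₕSₕ = 1186·7.7 = 9132.2
Σ NₕSₕ = 37965.5.
n_2 = 100·13260.6/37965.5 = 34.928... → 35.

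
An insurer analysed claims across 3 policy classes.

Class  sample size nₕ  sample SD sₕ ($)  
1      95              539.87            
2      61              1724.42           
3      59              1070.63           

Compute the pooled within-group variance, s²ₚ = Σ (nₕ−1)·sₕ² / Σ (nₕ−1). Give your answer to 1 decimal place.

1284420.2

1: (95−1)·539.87² = 94·291459.6169 = 27397203.9886
2: (61−1)·1724.42² = 60·2973624.3364 = 178417460.184
3: (59−1)·1070.63² = 58·1146248.5969 = 66482418.6202
Numerator = 272297082.7928; denominator = Σ(nₕ−1) = 212.
s²ₚ = 272297082.7928/212 = 1284420.202... → 1284420.2.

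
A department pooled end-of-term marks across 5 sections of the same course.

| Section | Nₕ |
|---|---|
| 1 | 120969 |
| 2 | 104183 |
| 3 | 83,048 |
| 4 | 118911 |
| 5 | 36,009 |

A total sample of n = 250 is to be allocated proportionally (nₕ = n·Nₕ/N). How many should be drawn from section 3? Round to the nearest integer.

45

N = 120969 + 104183 + 83048 + 118911 + 36009 = 463120.
n_3 = 250·83048/463120 = 44.831... → 45.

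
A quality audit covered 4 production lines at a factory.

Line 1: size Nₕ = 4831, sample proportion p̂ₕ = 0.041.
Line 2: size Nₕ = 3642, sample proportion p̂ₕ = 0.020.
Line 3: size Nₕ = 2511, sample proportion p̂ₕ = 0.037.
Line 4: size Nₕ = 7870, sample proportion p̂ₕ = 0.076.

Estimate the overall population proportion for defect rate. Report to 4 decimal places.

0.0510

Wₕ = Nₕ/N with N = 18854: 0.2562, 0.1932, 0.1332, 0.4174.
p̂_st = 0.2562·0.041 + 0.1932·0.020 + 0.1332·0.037 + 0.4174·0.076 ≈ 0.051020... → 0.0510.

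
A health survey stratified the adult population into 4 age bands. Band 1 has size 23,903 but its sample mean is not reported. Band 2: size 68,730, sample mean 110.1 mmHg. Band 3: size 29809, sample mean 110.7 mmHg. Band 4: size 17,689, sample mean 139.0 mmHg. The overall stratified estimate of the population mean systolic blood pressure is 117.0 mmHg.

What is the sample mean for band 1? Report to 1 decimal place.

128.4

Σ Nₕx̄ₕ = N·μ, so 23903·x̄_1 = 140131·117.0 − (68730·110.1 + 29809·110.7 + 17689·139.0).
= 16395327 − 13325800.3 = 3069526.7.
x̄_1 = 3069526.7 / 23903 = 128.416... → 128.4.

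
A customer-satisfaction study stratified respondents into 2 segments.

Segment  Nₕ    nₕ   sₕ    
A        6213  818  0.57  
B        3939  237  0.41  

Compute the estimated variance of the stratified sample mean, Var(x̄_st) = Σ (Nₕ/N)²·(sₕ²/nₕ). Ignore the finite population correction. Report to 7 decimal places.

N = 10152. Term for each stratum: Wₕ²sₕ²/nₕ.
Var(x̄_st) = 0.0001487633 + 0.0001067796 = 0.0002555429 → 0.0002555.

0.0002555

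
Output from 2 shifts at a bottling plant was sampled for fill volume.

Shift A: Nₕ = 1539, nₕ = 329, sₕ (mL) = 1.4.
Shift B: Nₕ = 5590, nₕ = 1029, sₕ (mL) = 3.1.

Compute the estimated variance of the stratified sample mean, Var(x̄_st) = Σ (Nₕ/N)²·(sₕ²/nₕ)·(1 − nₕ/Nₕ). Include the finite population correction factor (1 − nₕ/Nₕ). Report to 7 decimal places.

0.0049034

N = 7129; Wₕ = Nₕ/N.
shift A: (1539/7129)²·1.4²/329·(1 − 329/1539) = 0.0002182865
shift B: (5590/7129)²·3.1²/1029·(1 − 1029/5590) = 0.0046851410
Sum = 0.0049034275 → 0.0049034.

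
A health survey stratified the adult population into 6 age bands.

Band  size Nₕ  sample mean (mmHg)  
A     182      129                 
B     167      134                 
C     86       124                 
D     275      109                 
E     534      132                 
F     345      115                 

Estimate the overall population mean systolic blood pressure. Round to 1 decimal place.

x̄_st = (Σ Nₕx̄ₕ) / (Σ Nₕ) = (182·129 + 167·134 + 86·124 + 275·109 + 534·132 + 345·115) / 1589
= 196658 / 1589 = 123.762... → 123.8.

123.8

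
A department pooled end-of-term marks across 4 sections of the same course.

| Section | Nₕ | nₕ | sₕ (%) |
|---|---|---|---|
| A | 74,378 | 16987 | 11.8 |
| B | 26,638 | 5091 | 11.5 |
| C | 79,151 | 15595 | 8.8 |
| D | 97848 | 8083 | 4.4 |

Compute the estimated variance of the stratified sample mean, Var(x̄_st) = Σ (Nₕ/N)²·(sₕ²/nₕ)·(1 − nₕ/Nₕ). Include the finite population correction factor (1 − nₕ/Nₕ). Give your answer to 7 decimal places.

N = 278015. Term for each stratum: Wₕ²sₕ²/nₕ·(1−nₕ/Nₕ).
Var(x̄_st) = 0.0004526882 + 0.0001929055 + 0.0003231889 + 0.0002721794 = 0.0012409620 → 0.0012410.

0.0012410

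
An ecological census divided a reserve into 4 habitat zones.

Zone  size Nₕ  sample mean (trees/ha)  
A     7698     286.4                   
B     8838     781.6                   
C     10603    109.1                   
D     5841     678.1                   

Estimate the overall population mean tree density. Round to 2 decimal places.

431.48

N = 32980; weights Wₕ = Nₕ/N = (0.2334, 0.2680, 0.3215, 0.1771).
x̄_st = Σ Wₕ·x̄ₕ = 0.2334·286.4 + 0.2680·781.6 + 0.3215·109.1 + 0.1771·678.1 ≈ 431.4754...
→ 431.48.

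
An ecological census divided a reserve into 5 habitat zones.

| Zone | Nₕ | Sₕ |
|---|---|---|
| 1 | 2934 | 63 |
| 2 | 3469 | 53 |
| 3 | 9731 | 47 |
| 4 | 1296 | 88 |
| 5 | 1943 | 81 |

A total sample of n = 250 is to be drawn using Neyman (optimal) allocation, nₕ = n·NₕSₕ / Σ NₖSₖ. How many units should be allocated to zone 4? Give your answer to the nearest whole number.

1: NₕSₕ = 2934·63 = 184842
2: NₕSₕ = 3469·53 = 183857
3: NₕSₕ = 9731·47 = 457357
4: NₕSₕ = 1296·88 = 114048
5: NₕSₕ = 1943·81 = 157383
Σ NₕSₕ = 1097487.
n_4 = 250·114048/1097487 = 25.979... → 26.

26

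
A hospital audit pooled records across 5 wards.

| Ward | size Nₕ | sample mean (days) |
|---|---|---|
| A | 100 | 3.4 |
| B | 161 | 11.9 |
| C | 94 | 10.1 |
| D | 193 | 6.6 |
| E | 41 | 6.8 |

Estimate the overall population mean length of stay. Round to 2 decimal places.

8.08

N = 100 + 161 + 94 + 193 + 41 = 589.
Overall mean = Σ (Nₕ/N)·x̄ₕ — weight by population share, not a simple average.
Σ Nₕx̄ₕ = 100·3.4 + 161·11.9 + 94·10.1 + 193·6.6 + 41·6.8 = 340 + 1915.9 + 949.4 + 1273.8 + 278.8 = 4757.9.
Divide by N: 4757.9 / 589 = 8.0779... → 8.08.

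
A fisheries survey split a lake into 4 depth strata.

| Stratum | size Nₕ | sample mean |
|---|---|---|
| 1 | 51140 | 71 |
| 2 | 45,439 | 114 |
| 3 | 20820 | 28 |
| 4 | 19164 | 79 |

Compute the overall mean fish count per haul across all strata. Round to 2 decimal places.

79.87

x̄_st = (Σ Nₕx̄ₕ) / (Σ Nₕ) = (51140·71 + 45439·114 + 20820·28 + 19164·79) / 136563
= 10907902 / 136563 = 79.8745... → 79.87.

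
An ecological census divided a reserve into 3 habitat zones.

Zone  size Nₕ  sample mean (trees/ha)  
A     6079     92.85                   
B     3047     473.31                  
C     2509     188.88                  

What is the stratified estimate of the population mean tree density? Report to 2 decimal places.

N = 11635; weights Wₕ = Nₕ/N = (0.5225, 0.2619, 0.2156).
x̄_st = Σ Wₕ·x̄ₕ = 0.5225·92.85 + 0.2619·473.31 + 0.2156·188.88 ≈ 213.1939...
→ 213.19.

213.19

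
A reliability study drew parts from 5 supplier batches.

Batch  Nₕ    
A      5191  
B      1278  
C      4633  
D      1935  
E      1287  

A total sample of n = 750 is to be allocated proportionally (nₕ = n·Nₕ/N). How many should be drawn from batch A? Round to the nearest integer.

272

N = 5191 + 1278 + 4633 + 1935 + 1287 = 14324.
n_A = 750·5191/14324 = 271.799... → 272.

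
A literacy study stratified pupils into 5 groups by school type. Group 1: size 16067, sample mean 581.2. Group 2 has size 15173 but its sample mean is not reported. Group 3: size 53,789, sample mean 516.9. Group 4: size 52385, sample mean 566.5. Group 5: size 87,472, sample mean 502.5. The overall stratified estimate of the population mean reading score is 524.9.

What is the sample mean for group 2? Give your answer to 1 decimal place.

N = 16067 + 15173 + 53789 + 52385 + 87472 = 224886.
Overall total = μ·N = 524.9·224886 = 118042661.4.
Subtract the known strata: 16067·581.2 + 53789·516.9 + 52385·566.5 + 87472·502.5 = 110772457.
Remaining total for group 2: 118042661.4 − 110772457 = 7270204.4.
Divide by its size: 7270204.4 / 15173 = 479.154... → 479.2.

479.2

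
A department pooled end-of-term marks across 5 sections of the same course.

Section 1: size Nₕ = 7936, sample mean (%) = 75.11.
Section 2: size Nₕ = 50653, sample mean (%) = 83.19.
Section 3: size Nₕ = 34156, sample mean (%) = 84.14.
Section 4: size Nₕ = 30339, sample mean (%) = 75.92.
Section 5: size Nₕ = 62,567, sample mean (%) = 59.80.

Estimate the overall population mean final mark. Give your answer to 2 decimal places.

73.95

N = 7936 + 50653 + 34156 + 30339 + 62567 = 185651.
Weight each subgroup mean by Nₕ/N and sum.
Σ Nₕx̄ₕ = 7936·75.11 + 50653·83.19 + 34156·84.14 + 30339·75.92 + 62567·59.80 = 596072.96 + 4213823.07 + 2873885.84 + 2303336.88 + 3741506.6 = 13728625.35.
Divide by N: 13728625.35 / 185651 = 73.9486... → 73.95.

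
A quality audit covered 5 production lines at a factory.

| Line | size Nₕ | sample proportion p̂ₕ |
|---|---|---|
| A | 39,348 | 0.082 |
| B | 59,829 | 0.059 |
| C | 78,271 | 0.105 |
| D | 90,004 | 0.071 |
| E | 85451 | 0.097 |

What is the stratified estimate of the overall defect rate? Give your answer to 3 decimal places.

0.084

Wₕ = Nₕ/N with N = 352903: 0.1115, 0.1695, 0.2218, 0.2550, 0.2421.
p̂_st = 0.1115·0.082 + 0.1695·0.059 + 0.2218·0.105 + 0.2550·0.071 + 0.2421·0.097 ≈ 0.08403... → 0.084.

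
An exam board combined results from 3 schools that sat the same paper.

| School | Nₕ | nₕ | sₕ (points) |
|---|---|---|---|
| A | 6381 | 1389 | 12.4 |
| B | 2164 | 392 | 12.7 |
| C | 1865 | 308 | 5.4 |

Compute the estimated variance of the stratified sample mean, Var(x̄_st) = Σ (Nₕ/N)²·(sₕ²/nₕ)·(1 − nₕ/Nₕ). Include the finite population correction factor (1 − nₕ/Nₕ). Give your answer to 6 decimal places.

0.049635

N = 10410. Term for each stratum: Wₕ²sₕ²/nₕ·(1−nₕ/Nₕ).
Var(x̄_st) = 0.032538909 + 0.014559313 + 0.002536897 = 0.049635119 → 0.049635.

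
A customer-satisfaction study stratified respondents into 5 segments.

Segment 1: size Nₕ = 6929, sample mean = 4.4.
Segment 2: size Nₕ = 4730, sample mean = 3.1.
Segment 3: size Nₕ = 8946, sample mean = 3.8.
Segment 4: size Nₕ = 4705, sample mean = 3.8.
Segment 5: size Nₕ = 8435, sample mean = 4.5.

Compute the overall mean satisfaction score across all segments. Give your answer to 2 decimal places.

x̄_st = (Σ Nₕx̄ₕ) / (Σ Nₕ) = (6929·4.4 + 4730·3.1 + 8946·3.8 + 4705·3.8 + 8435·4.5) / 33745
= 134981.9 / 33745 = 4.0001... → 4.00.

4.00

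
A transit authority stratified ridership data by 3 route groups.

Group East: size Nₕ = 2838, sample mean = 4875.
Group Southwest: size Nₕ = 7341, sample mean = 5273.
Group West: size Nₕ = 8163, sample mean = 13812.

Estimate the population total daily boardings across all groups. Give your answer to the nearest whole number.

East: 2838·4875 = 13835250
Southwest: 7341·5273 = 38709093
West: 8163·13812 = 112747356
τ̂ = Σ Nₕx̄ₕ = 165291699.

165291699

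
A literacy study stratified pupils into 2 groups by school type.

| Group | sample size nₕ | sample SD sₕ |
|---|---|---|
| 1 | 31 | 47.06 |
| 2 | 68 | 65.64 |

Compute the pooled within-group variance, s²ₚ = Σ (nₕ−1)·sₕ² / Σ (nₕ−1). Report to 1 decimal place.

3661.0

1: (31−1)·47.06² = 30·2214.6436 = 66439.308
2: (68−1)·65.64² = 67·4308.6096 = 288676.8432
Numerator = 355116.1512; denominator = Σ(nₕ−1) = 97.
s²ₚ = 355116.1512/97 = 3660.991... → 3661.0.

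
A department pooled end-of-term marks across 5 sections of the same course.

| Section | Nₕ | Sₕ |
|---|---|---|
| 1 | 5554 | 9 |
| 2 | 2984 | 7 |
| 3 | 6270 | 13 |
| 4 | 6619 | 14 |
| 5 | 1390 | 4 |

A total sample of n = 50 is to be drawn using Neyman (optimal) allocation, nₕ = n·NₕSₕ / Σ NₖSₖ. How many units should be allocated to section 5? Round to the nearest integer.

1

1: NₕSₕ = 5554·9 = 49986
2: NₕSₕ = 2984·7 = 20888
3: NₕSₕ = 6270·13 = 81510
4: NₕSₕ = 6619·14 = 92666
5: NₕSₕ = 1390·4 = 5560
Σ NₕSₕ = 250610.
n_5 = 50·5560/250610 = 1.109... → 1.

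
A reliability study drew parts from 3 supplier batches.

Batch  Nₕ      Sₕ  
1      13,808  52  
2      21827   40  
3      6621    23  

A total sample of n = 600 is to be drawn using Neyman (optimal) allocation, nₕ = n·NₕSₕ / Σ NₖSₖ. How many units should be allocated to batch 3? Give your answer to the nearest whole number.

52

Σ NₕSₕ = 13808·52 + 21827·40 + 6621·23 = 1743379.
Share for 3: 152283/1743379 = 0.08735.
n_3 = 600 × 0.08735 = 52.410... → 52.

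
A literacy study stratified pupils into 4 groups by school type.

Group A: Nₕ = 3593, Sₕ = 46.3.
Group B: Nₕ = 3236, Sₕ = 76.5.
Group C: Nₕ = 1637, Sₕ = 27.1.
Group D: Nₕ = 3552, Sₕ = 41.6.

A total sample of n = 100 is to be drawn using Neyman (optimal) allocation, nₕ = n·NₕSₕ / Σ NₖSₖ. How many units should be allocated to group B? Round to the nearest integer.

A: NₕSₕ = 3593·46.3 = 166355.9
B: NₕSₕ = 3236·76.5 = 247554
C: NₕSₕ = 1637·27.1 = 44362.7
D: NₕSₕ = 3552·41.6 = 147763.2
Σ NₕSₕ = 606035.8.
n_B = 100·247554/606035.8 = 40.848... → 41.

41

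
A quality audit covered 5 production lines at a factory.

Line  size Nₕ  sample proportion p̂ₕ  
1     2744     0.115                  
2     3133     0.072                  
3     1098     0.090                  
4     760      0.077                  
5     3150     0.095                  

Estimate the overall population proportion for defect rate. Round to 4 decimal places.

Wₕ = Nₕ/N with N = 10885: 0.2521, 0.2878, 0.1009, 0.0698, 0.2894.
p̂_st = 0.2521·0.115 + 0.2878·0.072 + 0.1009·0.090 + 0.0698·0.077 + 0.2894·0.095 ≈ 0.091661... → 0.0917.

0.0917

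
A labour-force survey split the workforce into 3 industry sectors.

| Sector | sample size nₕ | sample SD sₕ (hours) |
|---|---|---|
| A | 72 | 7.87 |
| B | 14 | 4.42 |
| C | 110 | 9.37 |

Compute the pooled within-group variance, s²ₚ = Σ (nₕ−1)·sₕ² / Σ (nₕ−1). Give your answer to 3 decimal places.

A: (72−1)·7.87² = 71·61.9369 = 4397.5199
B: (14−1)·4.42² = 13·19.5364 = 253.9732
C: (110−1)·9.37² = 109·87.7969 = 9569.8621
Numerator = 14221.3552; denominator = Σ(nₕ−1) = 193.
s²ₚ = 14221.3552/193 = 73.68578... → 73.686.

73.686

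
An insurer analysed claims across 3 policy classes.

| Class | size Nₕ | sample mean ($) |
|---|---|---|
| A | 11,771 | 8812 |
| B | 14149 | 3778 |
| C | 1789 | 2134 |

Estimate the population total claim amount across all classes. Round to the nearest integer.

160998700

A: 11771·8812 = 103726052
B: 14149·3778 = 53454922
C: 1789·2134 = 3817726
τ̂ = Σ Nₕx̄ₕ = 160998700.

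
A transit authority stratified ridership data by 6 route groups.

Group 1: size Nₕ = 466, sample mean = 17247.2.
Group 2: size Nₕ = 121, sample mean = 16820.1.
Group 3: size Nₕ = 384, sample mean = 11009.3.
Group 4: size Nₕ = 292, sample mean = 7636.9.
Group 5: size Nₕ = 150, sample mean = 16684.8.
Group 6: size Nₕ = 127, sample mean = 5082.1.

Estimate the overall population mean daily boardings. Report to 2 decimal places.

x̄_st = (Σ Nₕx̄ₕ) / (Σ Nₕ) = (466·17247.2 + 121·16820.1 + 384·11009.3 + 292·7636.9 + 150·16684.8 + 127·5082.1) / 1540
= 19678120 / 1540 = 12778 → 12778.00.

12778.00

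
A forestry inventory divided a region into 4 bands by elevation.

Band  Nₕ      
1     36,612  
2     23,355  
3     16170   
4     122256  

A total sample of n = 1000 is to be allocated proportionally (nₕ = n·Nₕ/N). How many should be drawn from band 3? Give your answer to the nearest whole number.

Share of band 3 = 16170/198393 = 0.08150.
Allocate 1000 × 0.08150 = 81.505... → 82.

82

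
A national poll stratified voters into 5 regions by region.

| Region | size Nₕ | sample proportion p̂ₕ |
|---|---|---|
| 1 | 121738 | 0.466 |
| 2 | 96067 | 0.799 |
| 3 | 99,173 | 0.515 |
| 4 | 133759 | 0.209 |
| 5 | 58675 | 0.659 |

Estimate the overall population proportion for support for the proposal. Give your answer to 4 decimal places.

N = 121738 + 96067 + 99173 + 133759 + 58675 = 509412.
Overall proportion = Σ (Nₕ/N)·p̂ₕ.
Σ Nₕp̂ₕ = 56729.908 + 76757.533 + 51074.095 + 27955.631 + 38666.825 = 251183.992.
251183.992 / 509412 = 0.493086... → 0.4931.

0.4931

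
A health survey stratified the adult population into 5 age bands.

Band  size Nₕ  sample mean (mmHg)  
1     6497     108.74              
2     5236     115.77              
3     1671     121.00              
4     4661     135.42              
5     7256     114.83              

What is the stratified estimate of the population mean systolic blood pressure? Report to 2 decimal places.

x̄_st = (Σ Nₕx̄ₕ) / (Σ Nₕ) = (6497·108.74 + 5236·115.77 + 1671·121.00 + 4661·135.42 + 7256·114.83) / 25321
= 2979245.6 / 25321 = 117.6591... → 117.66.

117.66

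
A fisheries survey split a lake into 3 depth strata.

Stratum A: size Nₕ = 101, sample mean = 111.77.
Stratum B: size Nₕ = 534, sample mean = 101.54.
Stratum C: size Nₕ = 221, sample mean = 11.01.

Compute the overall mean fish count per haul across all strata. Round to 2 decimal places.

79.37

x̄_st = (Σ Nₕx̄ₕ) / (Σ Nₕ) = (101·111.77 + 534·101.54 + 221·11.01) / 856
= 67944.34 / 856 = 79.3742... → 79.37.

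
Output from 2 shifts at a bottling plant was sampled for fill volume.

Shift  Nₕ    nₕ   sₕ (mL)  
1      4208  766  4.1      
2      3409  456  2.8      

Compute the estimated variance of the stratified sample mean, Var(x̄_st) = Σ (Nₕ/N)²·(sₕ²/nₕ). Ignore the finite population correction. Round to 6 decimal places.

N = 7617; Wₕ = Nₕ/N.
shift 1: (4208/7617)²·4.1²/766 = 0.006697651
shift 2: (3409/7617)²·2.8²/456 = 0.003443795
Sum = 0.010141446 → 0.010141.

0.010141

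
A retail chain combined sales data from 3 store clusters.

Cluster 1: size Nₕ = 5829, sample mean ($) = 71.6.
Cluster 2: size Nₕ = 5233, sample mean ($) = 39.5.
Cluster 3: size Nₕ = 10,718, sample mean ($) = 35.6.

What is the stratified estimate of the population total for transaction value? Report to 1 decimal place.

1: 5829·71.6 = 417356.4
2: 5233·39.5 = 206703.5
3: 10718·35.6 = 381560.8
τ̂ = Σ Nₕx̄ₕ = 1005620.7.

1005620.7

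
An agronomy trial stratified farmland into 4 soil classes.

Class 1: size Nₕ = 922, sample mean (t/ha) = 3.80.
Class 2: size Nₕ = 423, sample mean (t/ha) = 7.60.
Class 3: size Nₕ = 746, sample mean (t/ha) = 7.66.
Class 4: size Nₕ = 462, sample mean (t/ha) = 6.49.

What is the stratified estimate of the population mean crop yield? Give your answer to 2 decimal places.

6.04

N = 922 + 423 + 746 + 462 = 2553.
The stratified mean weights each stratum mean by its population share Nₕ/N.
Σ Nₕx̄ₕ = 922·3.80 + 423·7.60 + 746·7.66 + 462·6.49 = 3503.6 + 3214.8 + 5714.36 + 2998.38 = 15431.14.
Divide by N: 15431.14 / 2553 = 6.0443... → 6.04.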